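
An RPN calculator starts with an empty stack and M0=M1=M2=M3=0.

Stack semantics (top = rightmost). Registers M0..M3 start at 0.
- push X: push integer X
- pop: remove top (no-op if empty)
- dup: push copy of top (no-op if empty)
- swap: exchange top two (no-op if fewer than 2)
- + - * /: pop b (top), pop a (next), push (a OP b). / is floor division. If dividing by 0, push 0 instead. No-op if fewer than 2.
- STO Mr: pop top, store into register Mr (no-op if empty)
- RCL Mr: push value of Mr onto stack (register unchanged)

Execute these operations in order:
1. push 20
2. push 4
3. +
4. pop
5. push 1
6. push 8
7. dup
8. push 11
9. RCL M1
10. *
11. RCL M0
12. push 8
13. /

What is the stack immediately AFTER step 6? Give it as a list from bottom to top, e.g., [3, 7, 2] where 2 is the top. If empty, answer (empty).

After op 1 (push 20): stack=[20] mem=[0,0,0,0]
After op 2 (push 4): stack=[20,4] mem=[0,0,0,0]
After op 3 (+): stack=[24] mem=[0,0,0,0]
After op 4 (pop): stack=[empty] mem=[0,0,0,0]
After op 5 (push 1): stack=[1] mem=[0,0,0,0]
After op 6 (push 8): stack=[1,8] mem=[0,0,0,0]

[1, 8]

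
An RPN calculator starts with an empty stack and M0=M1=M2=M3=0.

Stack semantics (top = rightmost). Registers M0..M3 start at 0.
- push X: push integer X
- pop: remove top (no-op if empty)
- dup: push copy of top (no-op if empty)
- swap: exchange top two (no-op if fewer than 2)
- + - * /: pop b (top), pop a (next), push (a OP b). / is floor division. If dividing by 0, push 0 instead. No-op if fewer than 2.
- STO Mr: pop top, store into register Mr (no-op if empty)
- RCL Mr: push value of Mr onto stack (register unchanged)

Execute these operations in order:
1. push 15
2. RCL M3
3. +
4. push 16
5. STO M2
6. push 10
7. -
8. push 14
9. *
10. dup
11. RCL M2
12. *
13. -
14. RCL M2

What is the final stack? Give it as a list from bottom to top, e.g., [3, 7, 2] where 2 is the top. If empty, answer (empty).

Answer: [-1050, 16]

Derivation:
After op 1 (push 15): stack=[15] mem=[0,0,0,0]
After op 2 (RCL M3): stack=[15,0] mem=[0,0,0,0]
After op 3 (+): stack=[15] mem=[0,0,0,0]
After op 4 (push 16): stack=[15,16] mem=[0,0,0,0]
After op 5 (STO M2): stack=[15] mem=[0,0,16,0]
After op 6 (push 10): stack=[15,10] mem=[0,0,16,0]
After op 7 (-): stack=[5] mem=[0,0,16,0]
After op 8 (push 14): stack=[5,14] mem=[0,0,16,0]
After op 9 (*): stack=[70] mem=[0,0,16,0]
After op 10 (dup): stack=[70,70] mem=[0,0,16,0]
After op 11 (RCL M2): stack=[70,70,16] mem=[0,0,16,0]
After op 12 (*): stack=[70,1120] mem=[0,0,16,0]
After op 13 (-): stack=[-1050] mem=[0,0,16,0]
After op 14 (RCL M2): stack=[-1050,16] mem=[0,0,16,0]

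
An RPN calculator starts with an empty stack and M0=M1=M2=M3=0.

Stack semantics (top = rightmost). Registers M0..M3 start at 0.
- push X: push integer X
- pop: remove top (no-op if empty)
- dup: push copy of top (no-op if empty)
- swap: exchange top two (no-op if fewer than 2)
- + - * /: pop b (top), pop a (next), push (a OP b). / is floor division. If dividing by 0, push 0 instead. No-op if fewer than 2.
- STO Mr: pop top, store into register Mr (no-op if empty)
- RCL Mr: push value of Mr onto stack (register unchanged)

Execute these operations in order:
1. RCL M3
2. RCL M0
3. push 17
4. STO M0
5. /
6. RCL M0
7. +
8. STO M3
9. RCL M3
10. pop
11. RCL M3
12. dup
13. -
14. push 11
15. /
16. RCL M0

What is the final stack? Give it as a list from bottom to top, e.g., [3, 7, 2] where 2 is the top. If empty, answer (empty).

After op 1 (RCL M3): stack=[0] mem=[0,0,0,0]
After op 2 (RCL M0): stack=[0,0] mem=[0,0,0,0]
After op 3 (push 17): stack=[0,0,17] mem=[0,0,0,0]
After op 4 (STO M0): stack=[0,0] mem=[17,0,0,0]
After op 5 (/): stack=[0] mem=[17,0,0,0]
After op 6 (RCL M0): stack=[0,17] mem=[17,0,0,0]
After op 7 (+): stack=[17] mem=[17,0,0,0]
After op 8 (STO M3): stack=[empty] mem=[17,0,0,17]
After op 9 (RCL M3): stack=[17] mem=[17,0,0,17]
After op 10 (pop): stack=[empty] mem=[17,0,0,17]
After op 11 (RCL M3): stack=[17] mem=[17,0,0,17]
After op 12 (dup): stack=[17,17] mem=[17,0,0,17]
After op 13 (-): stack=[0] mem=[17,0,0,17]
After op 14 (push 11): stack=[0,11] mem=[17,0,0,17]
After op 15 (/): stack=[0] mem=[17,0,0,17]
After op 16 (RCL M0): stack=[0,17] mem=[17,0,0,17]

Answer: [0, 17]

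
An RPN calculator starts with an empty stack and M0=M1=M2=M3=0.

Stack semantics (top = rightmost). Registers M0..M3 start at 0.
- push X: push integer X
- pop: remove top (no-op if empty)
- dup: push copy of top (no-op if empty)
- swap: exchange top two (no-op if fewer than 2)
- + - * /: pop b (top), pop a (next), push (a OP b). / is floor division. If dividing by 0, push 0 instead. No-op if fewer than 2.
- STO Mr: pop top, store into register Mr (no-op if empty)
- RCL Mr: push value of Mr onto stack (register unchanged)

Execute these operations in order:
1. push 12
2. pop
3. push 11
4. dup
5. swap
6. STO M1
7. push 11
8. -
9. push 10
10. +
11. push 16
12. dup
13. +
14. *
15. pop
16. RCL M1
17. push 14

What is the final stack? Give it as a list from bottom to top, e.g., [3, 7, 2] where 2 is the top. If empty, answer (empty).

Answer: [11, 14]

Derivation:
After op 1 (push 12): stack=[12] mem=[0,0,0,0]
After op 2 (pop): stack=[empty] mem=[0,0,0,0]
After op 3 (push 11): stack=[11] mem=[0,0,0,0]
After op 4 (dup): stack=[11,11] mem=[0,0,0,0]
After op 5 (swap): stack=[11,11] mem=[0,0,0,0]
After op 6 (STO M1): stack=[11] mem=[0,11,0,0]
After op 7 (push 11): stack=[11,11] mem=[0,11,0,0]
After op 8 (-): stack=[0] mem=[0,11,0,0]
After op 9 (push 10): stack=[0,10] mem=[0,11,0,0]
After op 10 (+): stack=[10] mem=[0,11,0,0]
After op 11 (push 16): stack=[10,16] mem=[0,11,0,0]
After op 12 (dup): stack=[10,16,16] mem=[0,11,0,0]
After op 13 (+): stack=[10,32] mem=[0,11,0,0]
After op 14 (*): stack=[320] mem=[0,11,0,0]
After op 15 (pop): stack=[empty] mem=[0,11,0,0]
After op 16 (RCL M1): stack=[11] mem=[0,11,0,0]
After op 17 (push 14): stack=[11,14] mem=[0,11,0,0]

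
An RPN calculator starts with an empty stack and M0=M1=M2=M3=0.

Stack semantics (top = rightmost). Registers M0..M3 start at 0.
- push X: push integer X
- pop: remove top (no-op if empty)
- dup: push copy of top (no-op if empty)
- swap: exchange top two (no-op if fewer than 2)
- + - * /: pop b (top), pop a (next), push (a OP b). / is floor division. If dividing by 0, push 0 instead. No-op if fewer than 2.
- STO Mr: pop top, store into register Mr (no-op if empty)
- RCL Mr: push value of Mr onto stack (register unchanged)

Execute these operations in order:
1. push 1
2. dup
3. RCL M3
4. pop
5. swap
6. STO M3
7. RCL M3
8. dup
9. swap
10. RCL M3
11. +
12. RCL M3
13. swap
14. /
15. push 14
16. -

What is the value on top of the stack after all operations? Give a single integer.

After op 1 (push 1): stack=[1] mem=[0,0,0,0]
After op 2 (dup): stack=[1,1] mem=[0,0,0,0]
After op 3 (RCL M3): stack=[1,1,0] mem=[0,0,0,0]
After op 4 (pop): stack=[1,1] mem=[0,0,0,0]
After op 5 (swap): stack=[1,1] mem=[0,0,0,0]
After op 6 (STO M3): stack=[1] mem=[0,0,0,1]
After op 7 (RCL M3): stack=[1,1] mem=[0,0,0,1]
After op 8 (dup): stack=[1,1,1] mem=[0,0,0,1]
After op 9 (swap): stack=[1,1,1] mem=[0,0,0,1]
After op 10 (RCL M3): stack=[1,1,1,1] mem=[0,0,0,1]
After op 11 (+): stack=[1,1,2] mem=[0,0,0,1]
After op 12 (RCL M3): stack=[1,1,2,1] mem=[0,0,0,1]
After op 13 (swap): stack=[1,1,1,2] mem=[0,0,0,1]
After op 14 (/): stack=[1,1,0] mem=[0,0,0,1]
After op 15 (push 14): stack=[1,1,0,14] mem=[0,0,0,1]
After op 16 (-): stack=[1,1,-14] mem=[0,0,0,1]

Answer: -14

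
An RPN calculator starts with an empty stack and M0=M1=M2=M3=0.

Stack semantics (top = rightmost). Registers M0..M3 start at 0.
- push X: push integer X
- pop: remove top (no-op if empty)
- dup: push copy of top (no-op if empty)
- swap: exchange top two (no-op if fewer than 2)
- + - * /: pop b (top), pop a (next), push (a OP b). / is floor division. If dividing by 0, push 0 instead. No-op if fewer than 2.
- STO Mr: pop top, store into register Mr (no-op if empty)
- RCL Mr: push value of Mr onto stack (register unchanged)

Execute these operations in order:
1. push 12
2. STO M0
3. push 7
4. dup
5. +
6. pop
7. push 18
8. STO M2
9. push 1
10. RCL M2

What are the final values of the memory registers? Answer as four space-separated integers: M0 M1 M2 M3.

After op 1 (push 12): stack=[12] mem=[0,0,0,0]
After op 2 (STO M0): stack=[empty] mem=[12,0,0,0]
After op 3 (push 7): stack=[7] mem=[12,0,0,0]
After op 4 (dup): stack=[7,7] mem=[12,0,0,0]
After op 5 (+): stack=[14] mem=[12,0,0,0]
After op 6 (pop): stack=[empty] mem=[12,0,0,0]
After op 7 (push 18): stack=[18] mem=[12,0,0,0]
After op 8 (STO M2): stack=[empty] mem=[12,0,18,0]
After op 9 (push 1): stack=[1] mem=[12,0,18,0]
After op 10 (RCL M2): stack=[1,18] mem=[12,0,18,0]

Answer: 12 0 18 0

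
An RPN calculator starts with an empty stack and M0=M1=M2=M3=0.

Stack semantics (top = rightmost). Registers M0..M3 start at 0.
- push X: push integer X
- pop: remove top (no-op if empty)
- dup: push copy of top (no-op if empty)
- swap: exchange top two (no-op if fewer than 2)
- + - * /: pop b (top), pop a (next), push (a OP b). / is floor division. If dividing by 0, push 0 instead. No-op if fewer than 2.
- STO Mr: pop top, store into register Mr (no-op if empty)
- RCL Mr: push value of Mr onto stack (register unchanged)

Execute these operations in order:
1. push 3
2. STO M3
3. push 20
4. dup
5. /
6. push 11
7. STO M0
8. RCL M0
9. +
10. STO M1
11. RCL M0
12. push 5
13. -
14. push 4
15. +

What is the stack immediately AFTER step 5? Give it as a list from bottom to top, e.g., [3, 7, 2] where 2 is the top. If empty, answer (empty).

After op 1 (push 3): stack=[3] mem=[0,0,0,0]
After op 2 (STO M3): stack=[empty] mem=[0,0,0,3]
After op 3 (push 20): stack=[20] mem=[0,0,0,3]
After op 4 (dup): stack=[20,20] mem=[0,0,0,3]
After op 5 (/): stack=[1] mem=[0,0,0,3]

[1]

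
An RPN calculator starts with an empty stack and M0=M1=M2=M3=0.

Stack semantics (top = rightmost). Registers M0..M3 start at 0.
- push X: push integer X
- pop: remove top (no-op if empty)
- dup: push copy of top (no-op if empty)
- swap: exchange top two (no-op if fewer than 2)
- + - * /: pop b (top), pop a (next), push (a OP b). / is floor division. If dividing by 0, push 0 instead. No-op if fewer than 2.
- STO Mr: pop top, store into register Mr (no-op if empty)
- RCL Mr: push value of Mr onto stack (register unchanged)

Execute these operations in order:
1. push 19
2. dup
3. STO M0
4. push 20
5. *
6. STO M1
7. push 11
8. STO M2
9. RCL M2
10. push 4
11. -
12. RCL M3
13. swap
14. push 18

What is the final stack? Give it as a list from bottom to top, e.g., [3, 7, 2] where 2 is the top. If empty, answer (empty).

Answer: [0, 7, 18]

Derivation:
After op 1 (push 19): stack=[19] mem=[0,0,0,0]
After op 2 (dup): stack=[19,19] mem=[0,0,0,0]
After op 3 (STO M0): stack=[19] mem=[19,0,0,0]
After op 4 (push 20): stack=[19,20] mem=[19,0,0,0]
After op 5 (*): stack=[380] mem=[19,0,0,0]
After op 6 (STO M1): stack=[empty] mem=[19,380,0,0]
After op 7 (push 11): stack=[11] mem=[19,380,0,0]
After op 8 (STO M2): stack=[empty] mem=[19,380,11,0]
After op 9 (RCL M2): stack=[11] mem=[19,380,11,0]
After op 10 (push 4): stack=[11,4] mem=[19,380,11,0]
After op 11 (-): stack=[7] mem=[19,380,11,0]
After op 12 (RCL M3): stack=[7,0] mem=[19,380,11,0]
After op 13 (swap): stack=[0,7] mem=[19,380,11,0]
After op 14 (push 18): stack=[0,7,18] mem=[19,380,11,0]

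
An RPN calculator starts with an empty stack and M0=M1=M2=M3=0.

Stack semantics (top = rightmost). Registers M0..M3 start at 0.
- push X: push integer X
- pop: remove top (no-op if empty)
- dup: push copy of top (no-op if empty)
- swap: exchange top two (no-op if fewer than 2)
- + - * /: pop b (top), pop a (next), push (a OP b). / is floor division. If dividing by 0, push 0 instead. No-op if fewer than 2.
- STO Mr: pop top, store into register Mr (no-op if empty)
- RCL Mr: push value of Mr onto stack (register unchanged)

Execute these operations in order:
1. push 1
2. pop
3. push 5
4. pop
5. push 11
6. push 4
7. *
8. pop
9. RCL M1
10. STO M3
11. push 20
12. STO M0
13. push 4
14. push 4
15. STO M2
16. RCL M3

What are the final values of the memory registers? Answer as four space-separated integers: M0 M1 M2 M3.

After op 1 (push 1): stack=[1] mem=[0,0,0,0]
After op 2 (pop): stack=[empty] mem=[0,0,0,0]
After op 3 (push 5): stack=[5] mem=[0,0,0,0]
After op 4 (pop): stack=[empty] mem=[0,0,0,0]
After op 5 (push 11): stack=[11] mem=[0,0,0,0]
After op 6 (push 4): stack=[11,4] mem=[0,0,0,0]
After op 7 (*): stack=[44] mem=[0,0,0,0]
After op 8 (pop): stack=[empty] mem=[0,0,0,0]
After op 9 (RCL M1): stack=[0] mem=[0,0,0,0]
After op 10 (STO M3): stack=[empty] mem=[0,0,0,0]
After op 11 (push 20): stack=[20] mem=[0,0,0,0]
After op 12 (STO M0): stack=[empty] mem=[20,0,0,0]
After op 13 (push 4): stack=[4] mem=[20,0,0,0]
After op 14 (push 4): stack=[4,4] mem=[20,0,0,0]
After op 15 (STO M2): stack=[4] mem=[20,0,4,0]
After op 16 (RCL M3): stack=[4,0] mem=[20,0,4,0]

Answer: 20 0 4 0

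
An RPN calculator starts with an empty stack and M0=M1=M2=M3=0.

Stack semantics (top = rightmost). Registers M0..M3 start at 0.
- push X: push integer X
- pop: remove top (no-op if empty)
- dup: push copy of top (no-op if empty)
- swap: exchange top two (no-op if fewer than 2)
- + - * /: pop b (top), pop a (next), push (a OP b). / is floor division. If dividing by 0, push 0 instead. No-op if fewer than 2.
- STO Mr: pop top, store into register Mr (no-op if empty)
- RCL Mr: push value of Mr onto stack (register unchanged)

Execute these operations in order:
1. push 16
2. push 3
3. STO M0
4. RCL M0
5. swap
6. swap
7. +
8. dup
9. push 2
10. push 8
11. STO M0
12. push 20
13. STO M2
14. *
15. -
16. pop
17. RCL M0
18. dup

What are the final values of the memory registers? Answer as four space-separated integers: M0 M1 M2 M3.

After op 1 (push 16): stack=[16] mem=[0,0,0,0]
After op 2 (push 3): stack=[16,3] mem=[0,0,0,0]
After op 3 (STO M0): stack=[16] mem=[3,0,0,0]
After op 4 (RCL M0): stack=[16,3] mem=[3,0,0,0]
After op 5 (swap): stack=[3,16] mem=[3,0,0,0]
After op 6 (swap): stack=[16,3] mem=[3,0,0,0]
After op 7 (+): stack=[19] mem=[3,0,0,0]
After op 8 (dup): stack=[19,19] mem=[3,0,0,0]
After op 9 (push 2): stack=[19,19,2] mem=[3,0,0,0]
After op 10 (push 8): stack=[19,19,2,8] mem=[3,0,0,0]
After op 11 (STO M0): stack=[19,19,2] mem=[8,0,0,0]
After op 12 (push 20): stack=[19,19,2,20] mem=[8,0,0,0]
After op 13 (STO M2): stack=[19,19,2] mem=[8,0,20,0]
After op 14 (*): stack=[19,38] mem=[8,0,20,0]
After op 15 (-): stack=[-19] mem=[8,0,20,0]
After op 16 (pop): stack=[empty] mem=[8,0,20,0]
After op 17 (RCL M0): stack=[8] mem=[8,0,20,0]
After op 18 (dup): stack=[8,8] mem=[8,0,20,0]

Answer: 8 0 20 0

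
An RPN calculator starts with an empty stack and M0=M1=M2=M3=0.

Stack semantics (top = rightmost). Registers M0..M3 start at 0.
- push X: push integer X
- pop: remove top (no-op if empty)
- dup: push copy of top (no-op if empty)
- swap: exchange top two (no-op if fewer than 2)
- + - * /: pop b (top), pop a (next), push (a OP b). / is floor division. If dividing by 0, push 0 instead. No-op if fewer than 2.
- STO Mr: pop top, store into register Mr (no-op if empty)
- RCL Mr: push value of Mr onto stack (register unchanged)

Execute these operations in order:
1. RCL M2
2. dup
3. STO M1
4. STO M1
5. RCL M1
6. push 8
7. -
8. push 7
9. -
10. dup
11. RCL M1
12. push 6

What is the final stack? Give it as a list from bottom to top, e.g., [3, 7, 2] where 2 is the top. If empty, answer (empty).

Answer: [-15, -15, 0, 6]

Derivation:
After op 1 (RCL M2): stack=[0] mem=[0,0,0,0]
After op 2 (dup): stack=[0,0] mem=[0,0,0,0]
After op 3 (STO M1): stack=[0] mem=[0,0,0,0]
After op 4 (STO M1): stack=[empty] mem=[0,0,0,0]
After op 5 (RCL M1): stack=[0] mem=[0,0,0,0]
After op 6 (push 8): stack=[0,8] mem=[0,0,0,0]
After op 7 (-): stack=[-8] mem=[0,0,0,0]
After op 8 (push 7): stack=[-8,7] mem=[0,0,0,0]
After op 9 (-): stack=[-15] mem=[0,0,0,0]
After op 10 (dup): stack=[-15,-15] mem=[0,0,0,0]
After op 11 (RCL M1): stack=[-15,-15,0] mem=[0,0,0,0]
After op 12 (push 6): stack=[-15,-15,0,6] mem=[0,0,0,0]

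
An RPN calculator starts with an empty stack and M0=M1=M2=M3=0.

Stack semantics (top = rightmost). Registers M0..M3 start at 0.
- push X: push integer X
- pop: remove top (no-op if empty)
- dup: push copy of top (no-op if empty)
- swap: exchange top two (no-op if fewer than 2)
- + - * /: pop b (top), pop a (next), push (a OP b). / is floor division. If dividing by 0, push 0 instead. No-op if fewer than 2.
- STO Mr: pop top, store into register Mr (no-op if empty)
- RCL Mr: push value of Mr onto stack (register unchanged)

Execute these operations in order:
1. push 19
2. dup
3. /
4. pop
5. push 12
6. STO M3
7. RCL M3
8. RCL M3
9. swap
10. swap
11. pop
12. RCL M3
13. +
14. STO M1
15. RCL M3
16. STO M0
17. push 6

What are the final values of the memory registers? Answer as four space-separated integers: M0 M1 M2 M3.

Answer: 12 24 0 12

Derivation:
After op 1 (push 19): stack=[19] mem=[0,0,0,0]
After op 2 (dup): stack=[19,19] mem=[0,0,0,0]
After op 3 (/): stack=[1] mem=[0,0,0,0]
After op 4 (pop): stack=[empty] mem=[0,0,0,0]
After op 5 (push 12): stack=[12] mem=[0,0,0,0]
After op 6 (STO M3): stack=[empty] mem=[0,0,0,12]
After op 7 (RCL M3): stack=[12] mem=[0,0,0,12]
After op 8 (RCL M3): stack=[12,12] mem=[0,0,0,12]
After op 9 (swap): stack=[12,12] mem=[0,0,0,12]
After op 10 (swap): stack=[12,12] mem=[0,0,0,12]
After op 11 (pop): stack=[12] mem=[0,0,0,12]
After op 12 (RCL M3): stack=[12,12] mem=[0,0,0,12]
After op 13 (+): stack=[24] mem=[0,0,0,12]
After op 14 (STO M1): stack=[empty] mem=[0,24,0,12]
After op 15 (RCL M3): stack=[12] mem=[0,24,0,12]
After op 16 (STO M0): stack=[empty] mem=[12,24,0,12]
After op 17 (push 6): stack=[6] mem=[12,24,0,12]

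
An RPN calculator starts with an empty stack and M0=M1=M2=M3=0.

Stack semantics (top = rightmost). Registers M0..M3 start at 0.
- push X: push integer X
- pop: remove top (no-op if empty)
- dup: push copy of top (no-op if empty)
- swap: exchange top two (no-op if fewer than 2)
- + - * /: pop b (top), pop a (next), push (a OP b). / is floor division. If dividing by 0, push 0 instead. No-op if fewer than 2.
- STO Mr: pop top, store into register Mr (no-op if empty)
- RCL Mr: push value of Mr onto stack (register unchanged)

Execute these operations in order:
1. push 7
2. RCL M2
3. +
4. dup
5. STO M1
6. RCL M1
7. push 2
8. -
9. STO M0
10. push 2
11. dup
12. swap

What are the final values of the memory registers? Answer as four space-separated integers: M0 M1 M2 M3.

After op 1 (push 7): stack=[7] mem=[0,0,0,0]
After op 2 (RCL M2): stack=[7,0] mem=[0,0,0,0]
After op 3 (+): stack=[7] mem=[0,0,0,0]
After op 4 (dup): stack=[7,7] mem=[0,0,0,0]
After op 5 (STO M1): stack=[7] mem=[0,7,0,0]
After op 6 (RCL M1): stack=[7,7] mem=[0,7,0,0]
After op 7 (push 2): stack=[7,7,2] mem=[0,7,0,0]
After op 8 (-): stack=[7,5] mem=[0,7,0,0]
After op 9 (STO M0): stack=[7] mem=[5,7,0,0]
After op 10 (push 2): stack=[7,2] mem=[5,7,0,0]
After op 11 (dup): stack=[7,2,2] mem=[5,7,0,0]
After op 12 (swap): stack=[7,2,2] mem=[5,7,0,0]

Answer: 5 7 0 0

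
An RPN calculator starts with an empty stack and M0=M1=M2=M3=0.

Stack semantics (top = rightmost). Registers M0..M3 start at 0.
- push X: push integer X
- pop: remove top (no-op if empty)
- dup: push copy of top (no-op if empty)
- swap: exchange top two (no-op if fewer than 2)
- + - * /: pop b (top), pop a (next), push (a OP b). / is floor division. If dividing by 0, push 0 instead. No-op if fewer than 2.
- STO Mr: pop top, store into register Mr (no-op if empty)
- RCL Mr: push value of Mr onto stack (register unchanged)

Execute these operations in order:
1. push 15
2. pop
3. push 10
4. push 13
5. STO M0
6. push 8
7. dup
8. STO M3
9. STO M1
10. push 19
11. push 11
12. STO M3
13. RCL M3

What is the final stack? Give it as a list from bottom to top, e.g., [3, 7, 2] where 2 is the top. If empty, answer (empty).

After op 1 (push 15): stack=[15] mem=[0,0,0,0]
After op 2 (pop): stack=[empty] mem=[0,0,0,0]
After op 3 (push 10): stack=[10] mem=[0,0,0,0]
After op 4 (push 13): stack=[10,13] mem=[0,0,0,0]
After op 5 (STO M0): stack=[10] mem=[13,0,0,0]
After op 6 (push 8): stack=[10,8] mem=[13,0,0,0]
After op 7 (dup): stack=[10,8,8] mem=[13,0,0,0]
After op 8 (STO M3): stack=[10,8] mem=[13,0,0,8]
After op 9 (STO M1): stack=[10] mem=[13,8,0,8]
After op 10 (push 19): stack=[10,19] mem=[13,8,0,8]
After op 11 (push 11): stack=[10,19,11] mem=[13,8,0,8]
After op 12 (STO M3): stack=[10,19] mem=[13,8,0,11]
After op 13 (RCL M3): stack=[10,19,11] mem=[13,8,0,11]

Answer: [10, 19, 11]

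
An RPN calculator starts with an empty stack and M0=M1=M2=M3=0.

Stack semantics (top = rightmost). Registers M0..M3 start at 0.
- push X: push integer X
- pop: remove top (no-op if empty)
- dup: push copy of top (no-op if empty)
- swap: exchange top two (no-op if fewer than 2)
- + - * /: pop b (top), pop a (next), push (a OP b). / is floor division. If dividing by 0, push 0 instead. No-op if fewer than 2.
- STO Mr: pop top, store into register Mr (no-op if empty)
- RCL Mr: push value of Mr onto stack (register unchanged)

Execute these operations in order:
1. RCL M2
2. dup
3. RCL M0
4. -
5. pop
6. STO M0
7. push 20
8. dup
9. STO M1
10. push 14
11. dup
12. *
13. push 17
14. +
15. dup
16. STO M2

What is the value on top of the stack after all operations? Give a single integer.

After op 1 (RCL M2): stack=[0] mem=[0,0,0,0]
After op 2 (dup): stack=[0,0] mem=[0,0,0,0]
After op 3 (RCL M0): stack=[0,0,0] mem=[0,0,0,0]
After op 4 (-): stack=[0,0] mem=[0,0,0,0]
After op 5 (pop): stack=[0] mem=[0,0,0,0]
After op 6 (STO M0): stack=[empty] mem=[0,0,0,0]
After op 7 (push 20): stack=[20] mem=[0,0,0,0]
After op 8 (dup): stack=[20,20] mem=[0,0,0,0]
After op 9 (STO M1): stack=[20] mem=[0,20,0,0]
After op 10 (push 14): stack=[20,14] mem=[0,20,0,0]
After op 11 (dup): stack=[20,14,14] mem=[0,20,0,0]
After op 12 (*): stack=[20,196] mem=[0,20,0,0]
After op 13 (push 17): stack=[20,196,17] mem=[0,20,0,0]
After op 14 (+): stack=[20,213] mem=[0,20,0,0]
After op 15 (dup): stack=[20,213,213] mem=[0,20,0,0]
After op 16 (STO M2): stack=[20,213] mem=[0,20,213,0]

Answer: 213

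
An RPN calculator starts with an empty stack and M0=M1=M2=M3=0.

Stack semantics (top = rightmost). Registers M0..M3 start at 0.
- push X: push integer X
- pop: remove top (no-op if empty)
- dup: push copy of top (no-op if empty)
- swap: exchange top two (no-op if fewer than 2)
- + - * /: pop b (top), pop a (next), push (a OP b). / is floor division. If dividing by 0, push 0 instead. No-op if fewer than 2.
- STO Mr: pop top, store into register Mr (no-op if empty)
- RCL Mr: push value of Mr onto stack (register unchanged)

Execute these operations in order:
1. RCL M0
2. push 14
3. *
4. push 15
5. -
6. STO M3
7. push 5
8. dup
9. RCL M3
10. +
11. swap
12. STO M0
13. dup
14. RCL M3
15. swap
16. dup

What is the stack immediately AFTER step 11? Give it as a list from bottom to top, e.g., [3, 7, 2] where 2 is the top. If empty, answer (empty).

After op 1 (RCL M0): stack=[0] mem=[0,0,0,0]
After op 2 (push 14): stack=[0,14] mem=[0,0,0,0]
After op 3 (*): stack=[0] mem=[0,0,0,0]
After op 4 (push 15): stack=[0,15] mem=[0,0,0,0]
After op 5 (-): stack=[-15] mem=[0,0,0,0]
After op 6 (STO M3): stack=[empty] mem=[0,0,0,-15]
After op 7 (push 5): stack=[5] mem=[0,0,0,-15]
After op 8 (dup): stack=[5,5] mem=[0,0,0,-15]
After op 9 (RCL M3): stack=[5,5,-15] mem=[0,0,0,-15]
After op 10 (+): stack=[5,-10] mem=[0,0,0,-15]
After op 11 (swap): stack=[-10,5] mem=[0,0,0,-15]

[-10, 5]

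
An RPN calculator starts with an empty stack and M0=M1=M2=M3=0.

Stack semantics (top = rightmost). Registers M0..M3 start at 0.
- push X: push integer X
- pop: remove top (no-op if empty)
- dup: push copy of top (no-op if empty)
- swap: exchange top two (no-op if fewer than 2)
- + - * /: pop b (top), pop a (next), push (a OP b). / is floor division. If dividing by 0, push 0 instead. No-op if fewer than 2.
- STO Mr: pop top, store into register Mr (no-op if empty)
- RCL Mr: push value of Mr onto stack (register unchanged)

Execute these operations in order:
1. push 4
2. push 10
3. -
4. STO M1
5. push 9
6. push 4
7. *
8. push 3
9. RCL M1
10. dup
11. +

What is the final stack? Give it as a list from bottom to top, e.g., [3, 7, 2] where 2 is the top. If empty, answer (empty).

After op 1 (push 4): stack=[4] mem=[0,0,0,0]
After op 2 (push 10): stack=[4,10] mem=[0,0,0,0]
After op 3 (-): stack=[-6] mem=[0,0,0,0]
After op 4 (STO M1): stack=[empty] mem=[0,-6,0,0]
After op 5 (push 9): stack=[9] mem=[0,-6,0,0]
After op 6 (push 4): stack=[9,4] mem=[0,-6,0,0]
After op 7 (*): stack=[36] mem=[0,-6,0,0]
After op 8 (push 3): stack=[36,3] mem=[0,-6,0,0]
After op 9 (RCL M1): stack=[36,3,-6] mem=[0,-6,0,0]
After op 10 (dup): stack=[36,3,-6,-6] mem=[0,-6,0,0]
After op 11 (+): stack=[36,3,-12] mem=[0,-6,0,0]

Answer: [36, 3, -12]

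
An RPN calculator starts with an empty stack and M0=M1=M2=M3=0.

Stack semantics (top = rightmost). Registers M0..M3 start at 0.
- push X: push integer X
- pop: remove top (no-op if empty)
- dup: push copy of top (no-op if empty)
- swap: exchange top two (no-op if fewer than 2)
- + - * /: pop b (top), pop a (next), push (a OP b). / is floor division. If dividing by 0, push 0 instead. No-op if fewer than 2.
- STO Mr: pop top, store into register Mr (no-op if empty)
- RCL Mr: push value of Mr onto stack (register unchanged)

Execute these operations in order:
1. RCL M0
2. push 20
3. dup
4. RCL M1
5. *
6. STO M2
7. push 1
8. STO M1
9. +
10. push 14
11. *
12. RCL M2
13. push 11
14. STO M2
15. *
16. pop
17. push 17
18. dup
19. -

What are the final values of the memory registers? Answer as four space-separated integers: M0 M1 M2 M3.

After op 1 (RCL M0): stack=[0] mem=[0,0,0,0]
After op 2 (push 20): stack=[0,20] mem=[0,0,0,0]
After op 3 (dup): stack=[0,20,20] mem=[0,0,0,0]
After op 4 (RCL M1): stack=[0,20,20,0] mem=[0,0,0,0]
After op 5 (*): stack=[0,20,0] mem=[0,0,0,0]
After op 6 (STO M2): stack=[0,20] mem=[0,0,0,0]
After op 7 (push 1): stack=[0,20,1] mem=[0,0,0,0]
After op 8 (STO M1): stack=[0,20] mem=[0,1,0,0]
After op 9 (+): stack=[20] mem=[0,1,0,0]
After op 10 (push 14): stack=[20,14] mem=[0,1,0,0]
After op 11 (*): stack=[280] mem=[0,1,0,0]
After op 12 (RCL M2): stack=[280,0] mem=[0,1,0,0]
After op 13 (push 11): stack=[280,0,11] mem=[0,1,0,0]
After op 14 (STO M2): stack=[280,0] mem=[0,1,11,0]
After op 15 (*): stack=[0] mem=[0,1,11,0]
After op 16 (pop): stack=[empty] mem=[0,1,11,0]
After op 17 (push 17): stack=[17] mem=[0,1,11,0]
After op 18 (dup): stack=[17,17] mem=[0,1,11,0]
After op 19 (-): stack=[0] mem=[0,1,11,0]

Answer: 0 1 11 0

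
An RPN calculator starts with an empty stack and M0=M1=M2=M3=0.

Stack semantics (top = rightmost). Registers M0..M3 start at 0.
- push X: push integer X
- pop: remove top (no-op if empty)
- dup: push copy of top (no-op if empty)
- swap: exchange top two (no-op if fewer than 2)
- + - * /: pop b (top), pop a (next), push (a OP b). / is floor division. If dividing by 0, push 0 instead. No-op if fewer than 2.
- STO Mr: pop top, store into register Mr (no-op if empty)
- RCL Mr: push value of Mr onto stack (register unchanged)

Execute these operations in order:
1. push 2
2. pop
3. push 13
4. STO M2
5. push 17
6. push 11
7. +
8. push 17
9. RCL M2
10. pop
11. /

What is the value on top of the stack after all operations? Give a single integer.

Answer: 1

Derivation:
After op 1 (push 2): stack=[2] mem=[0,0,0,0]
After op 2 (pop): stack=[empty] mem=[0,0,0,0]
After op 3 (push 13): stack=[13] mem=[0,0,0,0]
After op 4 (STO M2): stack=[empty] mem=[0,0,13,0]
After op 5 (push 17): stack=[17] mem=[0,0,13,0]
After op 6 (push 11): stack=[17,11] mem=[0,0,13,0]
After op 7 (+): stack=[28] mem=[0,0,13,0]
After op 8 (push 17): stack=[28,17] mem=[0,0,13,0]
After op 9 (RCL M2): stack=[28,17,13] mem=[0,0,13,0]
After op 10 (pop): stack=[28,17] mem=[0,0,13,0]
After op 11 (/): stack=[1] mem=[0,0,13,0]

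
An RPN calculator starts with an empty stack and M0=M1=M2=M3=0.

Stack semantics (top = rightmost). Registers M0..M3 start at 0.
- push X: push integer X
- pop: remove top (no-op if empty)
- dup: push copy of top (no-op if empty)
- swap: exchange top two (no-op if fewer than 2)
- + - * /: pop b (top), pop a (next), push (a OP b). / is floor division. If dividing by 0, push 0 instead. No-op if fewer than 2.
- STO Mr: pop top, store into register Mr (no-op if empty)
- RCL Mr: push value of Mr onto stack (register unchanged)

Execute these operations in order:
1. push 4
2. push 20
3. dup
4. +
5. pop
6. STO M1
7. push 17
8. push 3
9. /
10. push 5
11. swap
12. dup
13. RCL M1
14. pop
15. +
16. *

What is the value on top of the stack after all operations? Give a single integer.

Answer: 50

Derivation:
After op 1 (push 4): stack=[4] mem=[0,0,0,0]
After op 2 (push 20): stack=[4,20] mem=[0,0,0,0]
After op 3 (dup): stack=[4,20,20] mem=[0,0,0,0]
After op 4 (+): stack=[4,40] mem=[0,0,0,0]
After op 5 (pop): stack=[4] mem=[0,0,0,0]
After op 6 (STO M1): stack=[empty] mem=[0,4,0,0]
After op 7 (push 17): stack=[17] mem=[0,4,0,0]
After op 8 (push 3): stack=[17,3] mem=[0,4,0,0]
After op 9 (/): stack=[5] mem=[0,4,0,0]
After op 10 (push 5): stack=[5,5] mem=[0,4,0,0]
After op 11 (swap): stack=[5,5] mem=[0,4,0,0]
After op 12 (dup): stack=[5,5,5] mem=[0,4,0,0]
After op 13 (RCL M1): stack=[5,5,5,4] mem=[0,4,0,0]
After op 14 (pop): stack=[5,5,5] mem=[0,4,0,0]
After op 15 (+): stack=[5,10] mem=[0,4,0,0]
After op 16 (*): stack=[50] mem=[0,4,0,0]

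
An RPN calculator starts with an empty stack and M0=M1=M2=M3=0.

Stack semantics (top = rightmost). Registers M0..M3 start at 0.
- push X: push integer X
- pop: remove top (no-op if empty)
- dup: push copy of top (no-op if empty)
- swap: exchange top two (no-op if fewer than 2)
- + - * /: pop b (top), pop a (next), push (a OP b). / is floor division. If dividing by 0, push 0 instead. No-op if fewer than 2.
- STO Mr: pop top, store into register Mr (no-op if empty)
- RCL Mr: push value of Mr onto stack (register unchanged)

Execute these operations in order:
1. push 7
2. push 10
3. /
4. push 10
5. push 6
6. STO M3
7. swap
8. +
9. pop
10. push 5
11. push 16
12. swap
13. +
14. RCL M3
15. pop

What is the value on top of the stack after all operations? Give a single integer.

After op 1 (push 7): stack=[7] mem=[0,0,0,0]
After op 2 (push 10): stack=[7,10] mem=[0,0,0,0]
After op 3 (/): stack=[0] mem=[0,0,0,0]
After op 4 (push 10): stack=[0,10] mem=[0,0,0,0]
After op 5 (push 6): stack=[0,10,6] mem=[0,0,0,0]
After op 6 (STO M3): stack=[0,10] mem=[0,0,0,6]
After op 7 (swap): stack=[10,0] mem=[0,0,0,6]
After op 8 (+): stack=[10] mem=[0,0,0,6]
After op 9 (pop): stack=[empty] mem=[0,0,0,6]
After op 10 (push 5): stack=[5] mem=[0,0,0,6]
After op 11 (push 16): stack=[5,16] mem=[0,0,0,6]
After op 12 (swap): stack=[16,5] mem=[0,0,0,6]
After op 13 (+): stack=[21] mem=[0,0,0,6]
After op 14 (RCL M3): stack=[21,6] mem=[0,0,0,6]
After op 15 (pop): stack=[21] mem=[0,0,0,6]

Answer: 21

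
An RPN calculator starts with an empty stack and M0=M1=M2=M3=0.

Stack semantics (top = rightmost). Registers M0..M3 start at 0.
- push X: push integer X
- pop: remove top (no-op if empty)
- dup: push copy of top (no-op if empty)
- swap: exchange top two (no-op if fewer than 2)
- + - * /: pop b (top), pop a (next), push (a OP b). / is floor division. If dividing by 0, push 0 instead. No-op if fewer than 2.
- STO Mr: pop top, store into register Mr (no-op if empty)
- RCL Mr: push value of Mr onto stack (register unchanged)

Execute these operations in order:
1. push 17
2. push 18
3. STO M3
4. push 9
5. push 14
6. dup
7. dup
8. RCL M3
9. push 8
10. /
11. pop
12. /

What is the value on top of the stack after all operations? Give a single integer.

After op 1 (push 17): stack=[17] mem=[0,0,0,0]
After op 2 (push 18): stack=[17,18] mem=[0,0,0,0]
After op 3 (STO M3): stack=[17] mem=[0,0,0,18]
After op 4 (push 9): stack=[17,9] mem=[0,0,0,18]
After op 5 (push 14): stack=[17,9,14] mem=[0,0,0,18]
After op 6 (dup): stack=[17,9,14,14] mem=[0,0,0,18]
After op 7 (dup): stack=[17,9,14,14,14] mem=[0,0,0,18]
After op 8 (RCL M3): stack=[17,9,14,14,14,18] mem=[0,0,0,18]
After op 9 (push 8): stack=[17,9,14,14,14,18,8] mem=[0,0,0,18]
After op 10 (/): stack=[17,9,14,14,14,2] mem=[0,0,0,18]
After op 11 (pop): stack=[17,9,14,14,14] mem=[0,0,0,18]
After op 12 (/): stack=[17,9,14,1] mem=[0,0,0,18]

Answer: 1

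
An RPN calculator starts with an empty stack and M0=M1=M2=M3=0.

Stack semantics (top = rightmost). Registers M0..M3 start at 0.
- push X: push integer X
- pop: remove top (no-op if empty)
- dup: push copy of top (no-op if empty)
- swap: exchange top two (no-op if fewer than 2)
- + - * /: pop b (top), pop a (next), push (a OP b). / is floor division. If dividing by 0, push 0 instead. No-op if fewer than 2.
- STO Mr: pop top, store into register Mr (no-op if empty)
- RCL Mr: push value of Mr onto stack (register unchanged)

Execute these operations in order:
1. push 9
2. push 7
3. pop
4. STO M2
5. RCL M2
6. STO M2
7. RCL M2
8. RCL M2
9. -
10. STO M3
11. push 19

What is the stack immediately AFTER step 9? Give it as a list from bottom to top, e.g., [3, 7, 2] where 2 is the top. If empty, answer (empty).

After op 1 (push 9): stack=[9] mem=[0,0,0,0]
After op 2 (push 7): stack=[9,7] mem=[0,0,0,0]
After op 3 (pop): stack=[9] mem=[0,0,0,0]
After op 4 (STO M2): stack=[empty] mem=[0,0,9,0]
After op 5 (RCL M2): stack=[9] mem=[0,0,9,0]
After op 6 (STO M2): stack=[empty] mem=[0,0,9,0]
After op 7 (RCL M2): stack=[9] mem=[0,0,9,0]
After op 8 (RCL M2): stack=[9,9] mem=[0,0,9,0]
After op 9 (-): stack=[0] mem=[0,0,9,0]

[0]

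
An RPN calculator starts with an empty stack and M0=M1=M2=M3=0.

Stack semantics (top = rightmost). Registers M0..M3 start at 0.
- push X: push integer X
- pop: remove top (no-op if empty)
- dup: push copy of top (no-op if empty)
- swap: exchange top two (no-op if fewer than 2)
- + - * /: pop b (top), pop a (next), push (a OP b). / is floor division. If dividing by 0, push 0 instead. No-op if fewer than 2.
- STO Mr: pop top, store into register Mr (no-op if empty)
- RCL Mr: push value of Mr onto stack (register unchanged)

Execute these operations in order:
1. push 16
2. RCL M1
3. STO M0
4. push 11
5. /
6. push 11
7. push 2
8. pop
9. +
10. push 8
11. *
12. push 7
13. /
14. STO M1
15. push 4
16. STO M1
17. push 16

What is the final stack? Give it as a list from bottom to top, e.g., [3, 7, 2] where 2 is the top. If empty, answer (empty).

Answer: [16]

Derivation:
After op 1 (push 16): stack=[16] mem=[0,0,0,0]
After op 2 (RCL M1): stack=[16,0] mem=[0,0,0,0]
After op 3 (STO M0): stack=[16] mem=[0,0,0,0]
After op 4 (push 11): stack=[16,11] mem=[0,0,0,0]
After op 5 (/): stack=[1] mem=[0,0,0,0]
After op 6 (push 11): stack=[1,11] mem=[0,0,0,0]
After op 7 (push 2): stack=[1,11,2] mem=[0,0,0,0]
After op 8 (pop): stack=[1,11] mem=[0,0,0,0]
After op 9 (+): stack=[12] mem=[0,0,0,0]
After op 10 (push 8): stack=[12,8] mem=[0,0,0,0]
After op 11 (*): stack=[96] mem=[0,0,0,0]
After op 12 (push 7): stack=[96,7] mem=[0,0,0,0]
After op 13 (/): stack=[13] mem=[0,0,0,0]
After op 14 (STO M1): stack=[empty] mem=[0,13,0,0]
After op 15 (push 4): stack=[4] mem=[0,13,0,0]
After op 16 (STO M1): stack=[empty] mem=[0,4,0,0]
After op 17 (push 16): stack=[16] mem=[0,4,0,0]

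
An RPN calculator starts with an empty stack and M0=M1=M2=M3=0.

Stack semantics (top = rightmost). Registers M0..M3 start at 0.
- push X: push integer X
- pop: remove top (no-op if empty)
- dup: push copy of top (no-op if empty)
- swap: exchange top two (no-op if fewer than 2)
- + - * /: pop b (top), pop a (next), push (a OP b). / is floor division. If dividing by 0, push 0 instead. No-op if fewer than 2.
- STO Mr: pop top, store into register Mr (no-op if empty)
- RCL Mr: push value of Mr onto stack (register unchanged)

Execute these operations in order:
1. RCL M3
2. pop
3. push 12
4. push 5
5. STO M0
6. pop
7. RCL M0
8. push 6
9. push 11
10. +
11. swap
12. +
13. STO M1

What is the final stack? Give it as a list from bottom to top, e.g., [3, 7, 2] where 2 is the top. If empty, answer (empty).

Answer: (empty)

Derivation:
After op 1 (RCL M3): stack=[0] mem=[0,0,0,0]
After op 2 (pop): stack=[empty] mem=[0,0,0,0]
After op 3 (push 12): stack=[12] mem=[0,0,0,0]
After op 4 (push 5): stack=[12,5] mem=[0,0,0,0]
After op 5 (STO M0): stack=[12] mem=[5,0,0,0]
After op 6 (pop): stack=[empty] mem=[5,0,0,0]
After op 7 (RCL M0): stack=[5] mem=[5,0,0,0]
After op 8 (push 6): stack=[5,6] mem=[5,0,0,0]
After op 9 (push 11): stack=[5,6,11] mem=[5,0,0,0]
After op 10 (+): stack=[5,17] mem=[5,0,0,0]
After op 11 (swap): stack=[17,5] mem=[5,0,0,0]
After op 12 (+): stack=[22] mem=[5,0,0,0]
After op 13 (STO M1): stack=[empty] mem=[5,22,0,0]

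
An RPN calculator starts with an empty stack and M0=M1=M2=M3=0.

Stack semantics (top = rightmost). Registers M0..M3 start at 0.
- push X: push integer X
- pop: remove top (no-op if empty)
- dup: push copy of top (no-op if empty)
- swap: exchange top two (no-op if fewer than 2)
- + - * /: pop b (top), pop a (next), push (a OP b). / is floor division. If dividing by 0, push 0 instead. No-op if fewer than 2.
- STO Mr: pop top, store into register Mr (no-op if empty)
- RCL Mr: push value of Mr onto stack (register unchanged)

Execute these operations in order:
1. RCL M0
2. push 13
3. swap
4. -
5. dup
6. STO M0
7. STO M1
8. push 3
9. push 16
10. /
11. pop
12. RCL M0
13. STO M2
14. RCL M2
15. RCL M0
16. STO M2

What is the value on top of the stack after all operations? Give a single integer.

After op 1 (RCL M0): stack=[0] mem=[0,0,0,0]
After op 2 (push 13): stack=[0,13] mem=[0,0,0,0]
After op 3 (swap): stack=[13,0] mem=[0,0,0,0]
After op 4 (-): stack=[13] mem=[0,0,0,0]
After op 5 (dup): stack=[13,13] mem=[0,0,0,0]
After op 6 (STO M0): stack=[13] mem=[13,0,0,0]
After op 7 (STO M1): stack=[empty] mem=[13,13,0,0]
After op 8 (push 3): stack=[3] mem=[13,13,0,0]
After op 9 (push 16): stack=[3,16] mem=[13,13,0,0]
After op 10 (/): stack=[0] mem=[13,13,0,0]
After op 11 (pop): stack=[empty] mem=[13,13,0,0]
After op 12 (RCL M0): stack=[13] mem=[13,13,0,0]
After op 13 (STO M2): stack=[empty] mem=[13,13,13,0]
After op 14 (RCL M2): stack=[13] mem=[13,13,13,0]
After op 15 (RCL M0): stack=[13,13] mem=[13,13,13,0]
After op 16 (STO M2): stack=[13] mem=[13,13,13,0]

Answer: 13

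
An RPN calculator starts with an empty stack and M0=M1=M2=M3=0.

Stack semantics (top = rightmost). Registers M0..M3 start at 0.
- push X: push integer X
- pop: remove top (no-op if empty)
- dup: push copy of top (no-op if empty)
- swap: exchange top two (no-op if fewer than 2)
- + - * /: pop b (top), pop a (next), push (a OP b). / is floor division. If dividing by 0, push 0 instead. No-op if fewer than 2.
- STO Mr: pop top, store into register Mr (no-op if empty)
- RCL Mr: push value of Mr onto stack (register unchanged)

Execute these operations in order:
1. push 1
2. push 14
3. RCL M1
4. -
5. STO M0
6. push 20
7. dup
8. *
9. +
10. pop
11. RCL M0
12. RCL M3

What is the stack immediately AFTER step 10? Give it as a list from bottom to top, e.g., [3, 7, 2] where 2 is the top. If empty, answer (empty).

After op 1 (push 1): stack=[1] mem=[0,0,0,0]
After op 2 (push 14): stack=[1,14] mem=[0,0,0,0]
After op 3 (RCL M1): stack=[1,14,0] mem=[0,0,0,0]
After op 4 (-): stack=[1,14] mem=[0,0,0,0]
After op 5 (STO M0): stack=[1] mem=[14,0,0,0]
After op 6 (push 20): stack=[1,20] mem=[14,0,0,0]
After op 7 (dup): stack=[1,20,20] mem=[14,0,0,0]
After op 8 (*): stack=[1,400] mem=[14,0,0,0]
After op 9 (+): stack=[401] mem=[14,0,0,0]
After op 10 (pop): stack=[empty] mem=[14,0,0,0]

(empty)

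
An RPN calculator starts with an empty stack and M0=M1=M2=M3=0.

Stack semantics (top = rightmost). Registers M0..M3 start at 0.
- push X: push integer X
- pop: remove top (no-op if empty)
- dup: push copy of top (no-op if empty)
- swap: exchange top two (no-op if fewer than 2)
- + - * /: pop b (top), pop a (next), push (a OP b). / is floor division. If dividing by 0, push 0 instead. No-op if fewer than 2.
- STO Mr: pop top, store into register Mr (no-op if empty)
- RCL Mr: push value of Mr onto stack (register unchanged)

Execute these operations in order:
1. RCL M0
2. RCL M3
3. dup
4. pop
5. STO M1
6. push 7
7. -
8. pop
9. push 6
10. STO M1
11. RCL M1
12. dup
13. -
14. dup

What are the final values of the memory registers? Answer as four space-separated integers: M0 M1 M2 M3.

Answer: 0 6 0 0

Derivation:
After op 1 (RCL M0): stack=[0] mem=[0,0,0,0]
After op 2 (RCL M3): stack=[0,0] mem=[0,0,0,0]
After op 3 (dup): stack=[0,0,0] mem=[0,0,0,0]
After op 4 (pop): stack=[0,0] mem=[0,0,0,0]
After op 5 (STO M1): stack=[0] mem=[0,0,0,0]
After op 6 (push 7): stack=[0,7] mem=[0,0,0,0]
After op 7 (-): stack=[-7] mem=[0,0,0,0]
After op 8 (pop): stack=[empty] mem=[0,0,0,0]
After op 9 (push 6): stack=[6] mem=[0,0,0,0]
After op 10 (STO M1): stack=[empty] mem=[0,6,0,0]
After op 11 (RCL M1): stack=[6] mem=[0,6,0,0]
After op 12 (dup): stack=[6,6] mem=[0,6,0,0]
After op 13 (-): stack=[0] mem=[0,6,0,0]
After op 14 (dup): stack=[0,0] mem=[0,6,0,0]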